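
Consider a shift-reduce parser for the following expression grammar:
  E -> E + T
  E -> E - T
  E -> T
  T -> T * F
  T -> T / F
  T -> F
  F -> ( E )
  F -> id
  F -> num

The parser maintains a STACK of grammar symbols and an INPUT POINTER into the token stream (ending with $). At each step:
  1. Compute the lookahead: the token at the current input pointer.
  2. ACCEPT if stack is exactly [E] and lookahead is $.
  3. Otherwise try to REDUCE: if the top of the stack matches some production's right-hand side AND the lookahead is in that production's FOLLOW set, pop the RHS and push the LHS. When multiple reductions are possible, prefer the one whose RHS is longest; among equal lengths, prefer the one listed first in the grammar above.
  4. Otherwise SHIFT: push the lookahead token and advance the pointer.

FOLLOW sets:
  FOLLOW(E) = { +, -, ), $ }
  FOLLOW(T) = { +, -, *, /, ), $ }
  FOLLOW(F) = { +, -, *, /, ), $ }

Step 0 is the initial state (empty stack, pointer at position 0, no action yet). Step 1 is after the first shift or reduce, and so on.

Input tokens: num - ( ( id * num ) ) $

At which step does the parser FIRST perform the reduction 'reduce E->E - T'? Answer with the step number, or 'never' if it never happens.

Answer: 23

Derivation:
Step 1: shift num. Stack=[num] ptr=1 lookahead=- remaining=[- ( ( id * num ) ) $]
Step 2: reduce F->num. Stack=[F] ptr=1 lookahead=- remaining=[- ( ( id * num ) ) $]
Step 3: reduce T->F. Stack=[T] ptr=1 lookahead=- remaining=[- ( ( id * num ) ) $]
Step 4: reduce E->T. Stack=[E] ptr=1 lookahead=- remaining=[- ( ( id * num ) ) $]
Step 5: shift -. Stack=[E -] ptr=2 lookahead=( remaining=[( ( id * num ) ) $]
Step 6: shift (. Stack=[E - (] ptr=3 lookahead=( remaining=[( id * num ) ) $]
Step 7: shift (. Stack=[E - ( (] ptr=4 lookahead=id remaining=[id * num ) ) $]
Step 8: shift id. Stack=[E - ( ( id] ptr=5 lookahead=* remaining=[* num ) ) $]
Step 9: reduce F->id. Stack=[E - ( ( F] ptr=5 lookahead=* remaining=[* num ) ) $]
Step 10: reduce T->F. Stack=[E - ( ( T] ptr=5 lookahead=* remaining=[* num ) ) $]
Step 11: shift *. Stack=[E - ( ( T *] ptr=6 lookahead=num remaining=[num ) ) $]
Step 12: shift num. Stack=[E - ( ( T * num] ptr=7 lookahead=) remaining=[) ) $]
Step 13: reduce F->num. Stack=[E - ( ( T * F] ptr=7 lookahead=) remaining=[) ) $]
Step 14: reduce T->T * F. Stack=[E - ( ( T] ptr=7 lookahead=) remaining=[) ) $]
Step 15: reduce E->T. Stack=[E - ( ( E] ptr=7 lookahead=) remaining=[) ) $]
Step 16: shift ). Stack=[E - ( ( E )] ptr=8 lookahead=) remaining=[) $]
Step 17: reduce F->( E ). Stack=[E - ( F] ptr=8 lookahead=) remaining=[) $]
Step 18: reduce T->F. Stack=[E - ( T] ptr=8 lookahead=) remaining=[) $]
Step 19: reduce E->T. Stack=[E - ( E] ptr=8 lookahead=) remaining=[) $]
Step 20: shift ). Stack=[E - ( E )] ptr=9 lookahead=$ remaining=[$]
Step 21: reduce F->( E ). Stack=[E - F] ptr=9 lookahead=$ remaining=[$]
Step 22: reduce T->F. Stack=[E - T] ptr=9 lookahead=$ remaining=[$]
Step 23: reduce E->E - T. Stack=[E] ptr=9 lookahead=$ remaining=[$]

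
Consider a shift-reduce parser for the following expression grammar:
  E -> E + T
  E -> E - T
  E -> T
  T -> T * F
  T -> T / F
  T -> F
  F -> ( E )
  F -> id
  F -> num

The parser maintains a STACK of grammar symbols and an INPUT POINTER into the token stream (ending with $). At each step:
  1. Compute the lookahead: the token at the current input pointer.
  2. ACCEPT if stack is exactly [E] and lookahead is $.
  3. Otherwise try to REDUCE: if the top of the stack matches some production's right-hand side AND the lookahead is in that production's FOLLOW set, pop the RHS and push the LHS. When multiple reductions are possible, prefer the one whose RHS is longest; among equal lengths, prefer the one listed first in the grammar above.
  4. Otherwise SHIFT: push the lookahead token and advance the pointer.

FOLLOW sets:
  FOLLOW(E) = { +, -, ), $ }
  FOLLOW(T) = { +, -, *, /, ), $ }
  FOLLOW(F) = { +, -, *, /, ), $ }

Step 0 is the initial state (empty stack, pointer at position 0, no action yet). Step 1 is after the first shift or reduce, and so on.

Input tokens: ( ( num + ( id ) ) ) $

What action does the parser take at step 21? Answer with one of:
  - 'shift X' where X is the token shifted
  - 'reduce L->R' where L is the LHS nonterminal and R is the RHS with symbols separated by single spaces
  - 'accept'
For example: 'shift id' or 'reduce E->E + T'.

Answer: shift )

Derivation:
Step 1: shift (. Stack=[(] ptr=1 lookahead=( remaining=[( num + ( id ) ) ) $]
Step 2: shift (. Stack=[( (] ptr=2 lookahead=num remaining=[num + ( id ) ) ) $]
Step 3: shift num. Stack=[( ( num] ptr=3 lookahead=+ remaining=[+ ( id ) ) ) $]
Step 4: reduce F->num. Stack=[( ( F] ptr=3 lookahead=+ remaining=[+ ( id ) ) ) $]
Step 5: reduce T->F. Stack=[( ( T] ptr=3 lookahead=+ remaining=[+ ( id ) ) ) $]
Step 6: reduce E->T. Stack=[( ( E] ptr=3 lookahead=+ remaining=[+ ( id ) ) ) $]
Step 7: shift +. Stack=[( ( E +] ptr=4 lookahead=( remaining=[( id ) ) ) $]
Step 8: shift (. Stack=[( ( E + (] ptr=5 lookahead=id remaining=[id ) ) ) $]
Step 9: shift id. Stack=[( ( E + ( id] ptr=6 lookahead=) remaining=[) ) ) $]
Step 10: reduce F->id. Stack=[( ( E + ( F] ptr=6 lookahead=) remaining=[) ) ) $]
Step 11: reduce T->F. Stack=[( ( E + ( T] ptr=6 lookahead=) remaining=[) ) ) $]
Step 12: reduce E->T. Stack=[( ( E + ( E] ptr=6 lookahead=) remaining=[) ) ) $]
Step 13: shift ). Stack=[( ( E + ( E )] ptr=7 lookahead=) remaining=[) ) $]
Step 14: reduce F->( E ). Stack=[( ( E + F] ptr=7 lookahead=) remaining=[) ) $]
Step 15: reduce T->F. Stack=[( ( E + T] ptr=7 lookahead=) remaining=[) ) $]
Step 16: reduce E->E + T. Stack=[( ( E] ptr=7 lookahead=) remaining=[) ) $]
Step 17: shift ). Stack=[( ( E )] ptr=8 lookahead=) remaining=[) $]
Step 18: reduce F->( E ). Stack=[( F] ptr=8 lookahead=) remaining=[) $]
Step 19: reduce T->F. Stack=[( T] ptr=8 lookahead=) remaining=[) $]
Step 20: reduce E->T. Stack=[( E] ptr=8 lookahead=) remaining=[) $]
Step 21: shift ). Stack=[( E )] ptr=9 lookahead=$ remaining=[$]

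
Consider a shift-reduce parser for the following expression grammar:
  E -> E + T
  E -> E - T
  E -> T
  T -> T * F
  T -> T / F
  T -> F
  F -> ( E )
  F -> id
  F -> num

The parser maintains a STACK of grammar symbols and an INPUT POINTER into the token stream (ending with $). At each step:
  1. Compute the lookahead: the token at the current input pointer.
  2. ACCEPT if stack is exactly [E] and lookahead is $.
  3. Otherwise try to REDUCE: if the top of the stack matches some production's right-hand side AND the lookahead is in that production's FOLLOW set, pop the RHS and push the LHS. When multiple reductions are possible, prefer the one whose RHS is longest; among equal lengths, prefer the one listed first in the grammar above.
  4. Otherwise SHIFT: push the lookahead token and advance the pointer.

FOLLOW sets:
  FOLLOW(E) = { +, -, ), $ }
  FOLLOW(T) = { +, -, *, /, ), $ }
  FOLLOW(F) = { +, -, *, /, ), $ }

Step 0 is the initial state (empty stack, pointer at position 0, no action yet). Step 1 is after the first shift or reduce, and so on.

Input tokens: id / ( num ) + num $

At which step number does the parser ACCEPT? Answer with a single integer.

Answer: 19

Derivation:
Step 1: shift id. Stack=[id] ptr=1 lookahead=/ remaining=[/ ( num ) + num $]
Step 2: reduce F->id. Stack=[F] ptr=1 lookahead=/ remaining=[/ ( num ) + num $]
Step 3: reduce T->F. Stack=[T] ptr=1 lookahead=/ remaining=[/ ( num ) + num $]
Step 4: shift /. Stack=[T /] ptr=2 lookahead=( remaining=[( num ) + num $]
Step 5: shift (. Stack=[T / (] ptr=3 lookahead=num remaining=[num ) + num $]
Step 6: shift num. Stack=[T / ( num] ptr=4 lookahead=) remaining=[) + num $]
Step 7: reduce F->num. Stack=[T / ( F] ptr=4 lookahead=) remaining=[) + num $]
Step 8: reduce T->F. Stack=[T / ( T] ptr=4 lookahead=) remaining=[) + num $]
Step 9: reduce E->T. Stack=[T / ( E] ptr=4 lookahead=) remaining=[) + num $]
Step 10: shift ). Stack=[T / ( E )] ptr=5 lookahead=+ remaining=[+ num $]
Step 11: reduce F->( E ). Stack=[T / F] ptr=5 lookahead=+ remaining=[+ num $]
Step 12: reduce T->T / F. Stack=[T] ptr=5 lookahead=+ remaining=[+ num $]
Step 13: reduce E->T. Stack=[E] ptr=5 lookahead=+ remaining=[+ num $]
Step 14: shift +. Stack=[E +] ptr=6 lookahead=num remaining=[num $]
Step 15: shift num. Stack=[E + num] ptr=7 lookahead=$ remaining=[$]
Step 16: reduce F->num. Stack=[E + F] ptr=7 lookahead=$ remaining=[$]
Step 17: reduce T->F. Stack=[E + T] ptr=7 lookahead=$ remaining=[$]
Step 18: reduce E->E + T. Stack=[E] ptr=7 lookahead=$ remaining=[$]
Step 19: accept. Stack=[E] ptr=7 lookahead=$ remaining=[$]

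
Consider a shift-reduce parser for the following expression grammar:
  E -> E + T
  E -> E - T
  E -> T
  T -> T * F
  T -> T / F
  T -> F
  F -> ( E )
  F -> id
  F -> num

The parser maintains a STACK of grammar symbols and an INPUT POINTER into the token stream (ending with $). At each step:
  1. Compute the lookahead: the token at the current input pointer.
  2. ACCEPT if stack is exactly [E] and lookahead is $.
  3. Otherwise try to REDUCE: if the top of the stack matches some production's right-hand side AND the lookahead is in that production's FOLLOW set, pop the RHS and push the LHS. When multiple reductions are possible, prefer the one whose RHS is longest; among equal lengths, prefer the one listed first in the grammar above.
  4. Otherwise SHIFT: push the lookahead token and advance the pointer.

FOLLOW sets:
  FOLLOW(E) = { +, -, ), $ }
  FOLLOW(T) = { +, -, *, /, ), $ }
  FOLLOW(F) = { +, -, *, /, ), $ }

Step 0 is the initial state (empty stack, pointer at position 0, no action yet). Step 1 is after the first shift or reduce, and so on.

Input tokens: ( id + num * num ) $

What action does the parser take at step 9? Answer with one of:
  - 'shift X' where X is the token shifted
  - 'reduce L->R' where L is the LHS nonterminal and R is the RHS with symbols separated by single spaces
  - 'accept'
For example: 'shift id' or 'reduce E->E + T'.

Answer: reduce T->F

Derivation:
Step 1: shift (. Stack=[(] ptr=1 lookahead=id remaining=[id + num * num ) $]
Step 2: shift id. Stack=[( id] ptr=2 lookahead=+ remaining=[+ num * num ) $]
Step 3: reduce F->id. Stack=[( F] ptr=2 lookahead=+ remaining=[+ num * num ) $]
Step 4: reduce T->F. Stack=[( T] ptr=2 lookahead=+ remaining=[+ num * num ) $]
Step 5: reduce E->T. Stack=[( E] ptr=2 lookahead=+ remaining=[+ num * num ) $]
Step 6: shift +. Stack=[( E +] ptr=3 lookahead=num remaining=[num * num ) $]
Step 7: shift num. Stack=[( E + num] ptr=4 lookahead=* remaining=[* num ) $]
Step 8: reduce F->num. Stack=[( E + F] ptr=4 lookahead=* remaining=[* num ) $]
Step 9: reduce T->F. Stack=[( E + T] ptr=4 lookahead=* remaining=[* num ) $]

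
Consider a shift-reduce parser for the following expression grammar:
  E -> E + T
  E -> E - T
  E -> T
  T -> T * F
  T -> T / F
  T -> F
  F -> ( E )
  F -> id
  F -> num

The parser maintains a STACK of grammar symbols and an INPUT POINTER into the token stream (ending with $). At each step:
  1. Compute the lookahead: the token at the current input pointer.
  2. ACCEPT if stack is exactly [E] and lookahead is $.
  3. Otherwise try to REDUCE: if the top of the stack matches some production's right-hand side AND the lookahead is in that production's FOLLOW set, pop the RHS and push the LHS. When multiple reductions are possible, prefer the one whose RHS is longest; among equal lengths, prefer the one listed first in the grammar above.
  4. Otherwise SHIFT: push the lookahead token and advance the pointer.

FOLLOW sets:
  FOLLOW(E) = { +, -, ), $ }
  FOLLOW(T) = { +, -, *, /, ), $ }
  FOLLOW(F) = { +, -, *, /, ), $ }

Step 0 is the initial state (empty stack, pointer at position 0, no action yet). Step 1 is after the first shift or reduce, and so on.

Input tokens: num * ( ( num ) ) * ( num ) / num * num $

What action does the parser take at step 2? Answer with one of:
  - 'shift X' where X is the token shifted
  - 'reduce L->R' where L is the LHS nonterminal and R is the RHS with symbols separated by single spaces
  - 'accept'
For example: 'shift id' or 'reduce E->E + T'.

Step 1: shift num. Stack=[num] ptr=1 lookahead=* remaining=[* ( ( num ) ) * ( num ) / num * num $]
Step 2: reduce F->num. Stack=[F] ptr=1 lookahead=* remaining=[* ( ( num ) ) * ( num ) / num * num $]

Answer: reduce F->num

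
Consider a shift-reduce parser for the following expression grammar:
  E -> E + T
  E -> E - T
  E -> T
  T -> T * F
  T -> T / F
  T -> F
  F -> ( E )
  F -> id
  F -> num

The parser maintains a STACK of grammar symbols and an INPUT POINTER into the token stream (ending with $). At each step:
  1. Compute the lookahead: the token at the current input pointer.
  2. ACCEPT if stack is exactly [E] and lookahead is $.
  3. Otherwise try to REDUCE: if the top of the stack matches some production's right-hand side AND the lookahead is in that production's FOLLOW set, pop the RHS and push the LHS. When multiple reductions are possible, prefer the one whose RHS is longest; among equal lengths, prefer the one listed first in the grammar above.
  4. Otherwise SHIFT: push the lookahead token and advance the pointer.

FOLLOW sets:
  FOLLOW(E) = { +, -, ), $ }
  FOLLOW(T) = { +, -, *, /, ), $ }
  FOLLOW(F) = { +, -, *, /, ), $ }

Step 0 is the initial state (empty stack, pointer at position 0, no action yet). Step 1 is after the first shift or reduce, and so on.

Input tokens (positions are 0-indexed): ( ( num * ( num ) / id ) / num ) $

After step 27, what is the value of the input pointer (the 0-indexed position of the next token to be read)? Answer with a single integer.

Answer: 12

Derivation:
Step 1: shift (. Stack=[(] ptr=1 lookahead=( remaining=[( num * ( num ) / id ) / num ) $]
Step 2: shift (. Stack=[( (] ptr=2 lookahead=num remaining=[num * ( num ) / id ) / num ) $]
Step 3: shift num. Stack=[( ( num] ptr=3 lookahead=* remaining=[* ( num ) / id ) / num ) $]
Step 4: reduce F->num. Stack=[( ( F] ptr=3 lookahead=* remaining=[* ( num ) / id ) / num ) $]
Step 5: reduce T->F. Stack=[( ( T] ptr=3 lookahead=* remaining=[* ( num ) / id ) / num ) $]
Step 6: shift *. Stack=[( ( T *] ptr=4 lookahead=( remaining=[( num ) / id ) / num ) $]
Step 7: shift (. Stack=[( ( T * (] ptr=5 lookahead=num remaining=[num ) / id ) / num ) $]
Step 8: shift num. Stack=[( ( T * ( num] ptr=6 lookahead=) remaining=[) / id ) / num ) $]
Step 9: reduce F->num. Stack=[( ( T * ( F] ptr=6 lookahead=) remaining=[) / id ) / num ) $]
Step 10: reduce T->F. Stack=[( ( T * ( T] ptr=6 lookahead=) remaining=[) / id ) / num ) $]
Step 11: reduce E->T. Stack=[( ( T * ( E] ptr=6 lookahead=) remaining=[) / id ) / num ) $]
Step 12: shift ). Stack=[( ( T * ( E )] ptr=7 lookahead=/ remaining=[/ id ) / num ) $]
Step 13: reduce F->( E ). Stack=[( ( T * F] ptr=7 lookahead=/ remaining=[/ id ) / num ) $]
Step 14: reduce T->T * F. Stack=[( ( T] ptr=7 lookahead=/ remaining=[/ id ) / num ) $]
Step 15: shift /. Stack=[( ( T /] ptr=8 lookahead=id remaining=[id ) / num ) $]
Step 16: shift id. Stack=[( ( T / id] ptr=9 lookahead=) remaining=[) / num ) $]
Step 17: reduce F->id. Stack=[( ( T / F] ptr=9 lookahead=) remaining=[) / num ) $]
Step 18: reduce T->T / F. Stack=[( ( T] ptr=9 lookahead=) remaining=[) / num ) $]
Step 19: reduce E->T. Stack=[( ( E] ptr=9 lookahead=) remaining=[) / num ) $]
Step 20: shift ). Stack=[( ( E )] ptr=10 lookahead=/ remaining=[/ num ) $]
Step 21: reduce F->( E ). Stack=[( F] ptr=10 lookahead=/ remaining=[/ num ) $]
Step 22: reduce T->F. Stack=[( T] ptr=10 lookahead=/ remaining=[/ num ) $]
Step 23: shift /. Stack=[( T /] ptr=11 lookahead=num remaining=[num ) $]
Step 24: shift num. Stack=[( T / num] ptr=12 lookahead=) remaining=[) $]
Step 25: reduce F->num. Stack=[( T / F] ptr=12 lookahead=) remaining=[) $]
Step 26: reduce T->T / F. Stack=[( T] ptr=12 lookahead=) remaining=[) $]
Step 27: reduce E->T. Stack=[( E] ptr=12 lookahead=) remaining=[) $]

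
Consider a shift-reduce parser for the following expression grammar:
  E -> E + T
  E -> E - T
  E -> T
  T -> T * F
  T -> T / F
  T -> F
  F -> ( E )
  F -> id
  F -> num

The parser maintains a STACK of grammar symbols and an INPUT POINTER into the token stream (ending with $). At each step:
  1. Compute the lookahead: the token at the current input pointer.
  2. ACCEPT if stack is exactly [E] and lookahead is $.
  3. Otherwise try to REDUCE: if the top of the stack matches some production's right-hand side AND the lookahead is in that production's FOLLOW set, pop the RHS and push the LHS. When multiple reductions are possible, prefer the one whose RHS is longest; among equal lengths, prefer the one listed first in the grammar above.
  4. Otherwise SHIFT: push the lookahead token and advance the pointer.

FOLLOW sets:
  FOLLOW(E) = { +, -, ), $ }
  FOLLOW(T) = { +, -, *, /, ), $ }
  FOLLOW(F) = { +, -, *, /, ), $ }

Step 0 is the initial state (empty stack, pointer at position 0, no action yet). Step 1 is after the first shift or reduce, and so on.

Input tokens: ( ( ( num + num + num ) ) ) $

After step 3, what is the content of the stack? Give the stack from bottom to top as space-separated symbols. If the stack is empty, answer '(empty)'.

Answer: ( ( (

Derivation:
Step 1: shift (. Stack=[(] ptr=1 lookahead=( remaining=[( ( num + num + num ) ) ) $]
Step 2: shift (. Stack=[( (] ptr=2 lookahead=( remaining=[( num + num + num ) ) ) $]
Step 3: shift (. Stack=[( ( (] ptr=3 lookahead=num remaining=[num + num + num ) ) ) $]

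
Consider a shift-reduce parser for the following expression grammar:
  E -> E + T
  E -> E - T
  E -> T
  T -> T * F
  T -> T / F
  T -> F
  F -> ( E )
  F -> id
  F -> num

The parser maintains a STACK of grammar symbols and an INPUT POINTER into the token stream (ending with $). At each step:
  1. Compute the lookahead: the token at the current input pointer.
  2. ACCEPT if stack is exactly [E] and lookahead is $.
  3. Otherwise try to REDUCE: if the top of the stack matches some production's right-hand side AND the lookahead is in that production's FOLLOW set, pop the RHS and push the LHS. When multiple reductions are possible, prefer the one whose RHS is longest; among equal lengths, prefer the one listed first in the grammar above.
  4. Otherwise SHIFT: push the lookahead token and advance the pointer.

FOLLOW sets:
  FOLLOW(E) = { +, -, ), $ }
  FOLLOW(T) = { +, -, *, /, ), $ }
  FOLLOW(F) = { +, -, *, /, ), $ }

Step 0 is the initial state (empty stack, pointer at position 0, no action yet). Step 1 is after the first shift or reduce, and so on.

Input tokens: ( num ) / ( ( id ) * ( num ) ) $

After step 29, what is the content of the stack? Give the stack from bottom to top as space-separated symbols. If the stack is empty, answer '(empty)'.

Answer: T / ( E )

Derivation:
Step 1: shift (. Stack=[(] ptr=1 lookahead=num remaining=[num ) / ( ( id ) * ( num ) ) $]
Step 2: shift num. Stack=[( num] ptr=2 lookahead=) remaining=[) / ( ( id ) * ( num ) ) $]
Step 3: reduce F->num. Stack=[( F] ptr=2 lookahead=) remaining=[) / ( ( id ) * ( num ) ) $]
Step 4: reduce T->F. Stack=[( T] ptr=2 lookahead=) remaining=[) / ( ( id ) * ( num ) ) $]
Step 5: reduce E->T. Stack=[( E] ptr=2 lookahead=) remaining=[) / ( ( id ) * ( num ) ) $]
Step 6: shift ). Stack=[( E )] ptr=3 lookahead=/ remaining=[/ ( ( id ) * ( num ) ) $]
Step 7: reduce F->( E ). Stack=[F] ptr=3 lookahead=/ remaining=[/ ( ( id ) * ( num ) ) $]
Step 8: reduce T->F. Stack=[T] ptr=3 lookahead=/ remaining=[/ ( ( id ) * ( num ) ) $]
Step 9: shift /. Stack=[T /] ptr=4 lookahead=( remaining=[( ( id ) * ( num ) ) $]
Step 10: shift (. Stack=[T / (] ptr=5 lookahead=( remaining=[( id ) * ( num ) ) $]
Step 11: shift (. Stack=[T / ( (] ptr=6 lookahead=id remaining=[id ) * ( num ) ) $]
Step 12: shift id. Stack=[T / ( ( id] ptr=7 lookahead=) remaining=[) * ( num ) ) $]
Step 13: reduce F->id. Stack=[T / ( ( F] ptr=7 lookahead=) remaining=[) * ( num ) ) $]
Step 14: reduce T->F. Stack=[T / ( ( T] ptr=7 lookahead=) remaining=[) * ( num ) ) $]
Step 15: reduce E->T. Stack=[T / ( ( E] ptr=7 lookahead=) remaining=[) * ( num ) ) $]
Step 16: shift ). Stack=[T / ( ( E )] ptr=8 lookahead=* remaining=[* ( num ) ) $]
Step 17: reduce F->( E ). Stack=[T / ( F] ptr=8 lookahead=* remaining=[* ( num ) ) $]
Step 18: reduce T->F. Stack=[T / ( T] ptr=8 lookahead=* remaining=[* ( num ) ) $]
Step 19: shift *. Stack=[T / ( T *] ptr=9 lookahead=( remaining=[( num ) ) $]
Step 20: shift (. Stack=[T / ( T * (] ptr=10 lookahead=num remaining=[num ) ) $]
Step 21: shift num. Stack=[T / ( T * ( num] ptr=11 lookahead=) remaining=[) ) $]
Step 22: reduce F->num. Stack=[T / ( T * ( F] ptr=11 lookahead=) remaining=[) ) $]
Step 23: reduce T->F. Stack=[T / ( T * ( T] ptr=11 lookahead=) remaining=[) ) $]
Step 24: reduce E->T. Stack=[T / ( T * ( E] ptr=11 lookahead=) remaining=[) ) $]
Step 25: shift ). Stack=[T / ( T * ( E )] ptr=12 lookahead=) remaining=[) $]
Step 26: reduce F->( E ). Stack=[T / ( T * F] ptr=12 lookahead=) remaining=[) $]
Step 27: reduce T->T * F. Stack=[T / ( T] ptr=12 lookahead=) remaining=[) $]
Step 28: reduce E->T. Stack=[T / ( E] ptr=12 lookahead=) remaining=[) $]
Step 29: shift ). Stack=[T / ( E )] ptr=13 lookahead=$ remaining=[$]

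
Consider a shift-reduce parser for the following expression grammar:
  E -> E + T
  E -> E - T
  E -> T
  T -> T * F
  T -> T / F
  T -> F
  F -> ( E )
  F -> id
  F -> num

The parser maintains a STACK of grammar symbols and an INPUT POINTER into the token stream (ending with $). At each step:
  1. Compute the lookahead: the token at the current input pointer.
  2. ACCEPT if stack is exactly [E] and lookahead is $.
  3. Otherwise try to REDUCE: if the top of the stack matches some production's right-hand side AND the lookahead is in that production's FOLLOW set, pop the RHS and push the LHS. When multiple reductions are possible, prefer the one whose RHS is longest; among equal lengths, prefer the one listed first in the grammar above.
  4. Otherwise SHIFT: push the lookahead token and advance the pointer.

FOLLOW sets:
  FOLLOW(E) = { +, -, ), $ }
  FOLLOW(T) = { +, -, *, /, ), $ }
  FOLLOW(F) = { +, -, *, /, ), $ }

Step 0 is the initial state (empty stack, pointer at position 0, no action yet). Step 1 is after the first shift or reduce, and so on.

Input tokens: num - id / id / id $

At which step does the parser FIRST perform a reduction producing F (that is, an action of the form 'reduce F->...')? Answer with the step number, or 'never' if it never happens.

Step 1: shift num. Stack=[num] ptr=1 lookahead=- remaining=[- id / id / id $]
Step 2: reduce F->num. Stack=[F] ptr=1 lookahead=- remaining=[- id / id / id $]

Answer: 2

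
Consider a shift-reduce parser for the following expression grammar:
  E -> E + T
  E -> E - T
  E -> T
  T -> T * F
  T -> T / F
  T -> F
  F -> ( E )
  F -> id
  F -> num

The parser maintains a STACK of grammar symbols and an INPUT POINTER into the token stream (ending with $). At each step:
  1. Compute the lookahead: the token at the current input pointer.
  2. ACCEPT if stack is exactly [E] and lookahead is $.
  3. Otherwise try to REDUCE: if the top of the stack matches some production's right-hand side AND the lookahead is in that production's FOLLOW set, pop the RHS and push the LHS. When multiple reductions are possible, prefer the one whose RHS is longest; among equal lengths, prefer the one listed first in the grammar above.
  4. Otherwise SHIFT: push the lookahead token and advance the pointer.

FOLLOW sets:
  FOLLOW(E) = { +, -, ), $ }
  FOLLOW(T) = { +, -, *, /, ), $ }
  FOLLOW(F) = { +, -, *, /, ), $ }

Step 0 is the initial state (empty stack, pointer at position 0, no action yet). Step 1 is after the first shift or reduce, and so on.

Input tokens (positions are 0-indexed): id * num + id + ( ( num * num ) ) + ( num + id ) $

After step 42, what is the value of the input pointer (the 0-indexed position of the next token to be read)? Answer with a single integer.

Step 1: shift id. Stack=[id] ptr=1 lookahead=* remaining=[* num + id + ( ( num * num ) ) + ( num + id ) $]
Step 2: reduce F->id. Stack=[F] ptr=1 lookahead=* remaining=[* num + id + ( ( num * num ) ) + ( num + id ) $]
Step 3: reduce T->F. Stack=[T] ptr=1 lookahead=* remaining=[* num + id + ( ( num * num ) ) + ( num + id ) $]
Step 4: shift *. Stack=[T *] ptr=2 lookahead=num remaining=[num + id + ( ( num * num ) ) + ( num + id ) $]
Step 5: shift num. Stack=[T * num] ptr=3 lookahead=+ remaining=[+ id + ( ( num * num ) ) + ( num + id ) $]
Step 6: reduce F->num. Stack=[T * F] ptr=3 lookahead=+ remaining=[+ id + ( ( num * num ) ) + ( num + id ) $]
Step 7: reduce T->T * F. Stack=[T] ptr=3 lookahead=+ remaining=[+ id + ( ( num * num ) ) + ( num + id ) $]
Step 8: reduce E->T. Stack=[E] ptr=3 lookahead=+ remaining=[+ id + ( ( num * num ) ) + ( num + id ) $]
Step 9: shift +. Stack=[E +] ptr=4 lookahead=id remaining=[id + ( ( num * num ) ) + ( num + id ) $]
Step 10: shift id. Stack=[E + id] ptr=5 lookahead=+ remaining=[+ ( ( num * num ) ) + ( num + id ) $]
Step 11: reduce F->id. Stack=[E + F] ptr=5 lookahead=+ remaining=[+ ( ( num * num ) ) + ( num + id ) $]
Step 12: reduce T->F. Stack=[E + T] ptr=5 lookahead=+ remaining=[+ ( ( num * num ) ) + ( num + id ) $]
Step 13: reduce E->E + T. Stack=[E] ptr=5 lookahead=+ remaining=[+ ( ( num * num ) ) + ( num + id ) $]
Step 14: shift +. Stack=[E +] ptr=6 lookahead=( remaining=[( ( num * num ) ) + ( num + id ) $]
Step 15: shift (. Stack=[E + (] ptr=7 lookahead=( remaining=[( num * num ) ) + ( num + id ) $]
Step 16: shift (. Stack=[E + ( (] ptr=8 lookahead=num remaining=[num * num ) ) + ( num + id ) $]
Step 17: shift num. Stack=[E + ( ( num] ptr=9 lookahead=* remaining=[* num ) ) + ( num + id ) $]
Step 18: reduce F->num. Stack=[E + ( ( F] ptr=9 lookahead=* remaining=[* num ) ) + ( num + id ) $]
Step 19: reduce T->F. Stack=[E + ( ( T] ptr=9 lookahead=* remaining=[* num ) ) + ( num + id ) $]
Step 20: shift *. Stack=[E + ( ( T *] ptr=10 lookahead=num remaining=[num ) ) + ( num + id ) $]
Step 21: shift num. Stack=[E + ( ( T * num] ptr=11 lookahead=) remaining=[) ) + ( num + id ) $]
Step 22: reduce F->num. Stack=[E + ( ( T * F] ptr=11 lookahead=) remaining=[) ) + ( num + id ) $]
Step 23: reduce T->T * F. Stack=[E + ( ( T] ptr=11 lookahead=) remaining=[) ) + ( num + id ) $]
Step 24: reduce E->T. Stack=[E + ( ( E] ptr=11 lookahead=) remaining=[) ) + ( num + id ) $]
Step 25: shift ). Stack=[E + ( ( E )] ptr=12 lookahead=) remaining=[) + ( num + id ) $]
Step 26: reduce F->( E ). Stack=[E + ( F] ptr=12 lookahead=) remaining=[) + ( num + id ) $]
Step 27: reduce T->F. Stack=[E + ( T] ptr=12 lookahead=) remaining=[) + ( num + id ) $]
Step 28: reduce E->T. Stack=[E + ( E] ptr=12 lookahead=) remaining=[) + ( num + id ) $]
Step 29: shift ). Stack=[E + ( E )] ptr=13 lookahead=+ remaining=[+ ( num + id ) $]
Step 30: reduce F->( E ). Stack=[E + F] ptr=13 lookahead=+ remaining=[+ ( num + id ) $]
Step 31: reduce T->F. Stack=[E + T] ptr=13 lookahead=+ remaining=[+ ( num + id ) $]
Step 32: reduce E->E + T. Stack=[E] ptr=13 lookahead=+ remaining=[+ ( num + id ) $]
Step 33: shift +. Stack=[E +] ptr=14 lookahead=( remaining=[( num + id ) $]
Step 34: shift (. Stack=[E + (] ptr=15 lookahead=num remaining=[num + id ) $]
Step 35: shift num. Stack=[E + ( num] ptr=16 lookahead=+ remaining=[+ id ) $]
Step 36: reduce F->num. Stack=[E + ( F] ptr=16 lookahead=+ remaining=[+ id ) $]
Step 37: reduce T->F. Stack=[E + ( T] ptr=16 lookahead=+ remaining=[+ id ) $]
Step 38: reduce E->T. Stack=[E + ( E] ptr=16 lookahead=+ remaining=[+ id ) $]
Step 39: shift +. Stack=[E + ( E +] ptr=17 lookahead=id remaining=[id ) $]
Step 40: shift id. Stack=[E + ( E + id] ptr=18 lookahead=) remaining=[) $]
Step 41: reduce F->id. Stack=[E + ( E + F] ptr=18 lookahead=) remaining=[) $]
Step 42: reduce T->F. Stack=[E + ( E + T] ptr=18 lookahead=) remaining=[) $]

Answer: 18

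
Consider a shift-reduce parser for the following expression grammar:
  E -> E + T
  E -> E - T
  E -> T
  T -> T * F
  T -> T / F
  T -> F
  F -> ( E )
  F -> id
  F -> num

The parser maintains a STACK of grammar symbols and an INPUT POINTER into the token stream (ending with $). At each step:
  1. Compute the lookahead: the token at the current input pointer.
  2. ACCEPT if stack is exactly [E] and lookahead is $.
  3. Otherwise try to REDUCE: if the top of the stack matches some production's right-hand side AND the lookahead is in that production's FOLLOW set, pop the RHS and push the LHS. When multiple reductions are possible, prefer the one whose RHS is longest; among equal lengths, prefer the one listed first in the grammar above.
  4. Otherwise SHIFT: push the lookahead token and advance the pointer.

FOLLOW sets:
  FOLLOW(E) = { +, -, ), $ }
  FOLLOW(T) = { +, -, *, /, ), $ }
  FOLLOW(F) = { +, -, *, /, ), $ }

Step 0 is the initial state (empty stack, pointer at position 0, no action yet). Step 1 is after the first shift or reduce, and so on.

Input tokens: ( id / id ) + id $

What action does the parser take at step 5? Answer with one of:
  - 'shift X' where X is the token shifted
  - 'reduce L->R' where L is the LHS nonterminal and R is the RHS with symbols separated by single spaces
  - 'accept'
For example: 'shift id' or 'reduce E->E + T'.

Step 1: shift (. Stack=[(] ptr=1 lookahead=id remaining=[id / id ) + id $]
Step 2: shift id. Stack=[( id] ptr=2 lookahead=/ remaining=[/ id ) + id $]
Step 3: reduce F->id. Stack=[( F] ptr=2 lookahead=/ remaining=[/ id ) + id $]
Step 4: reduce T->F. Stack=[( T] ptr=2 lookahead=/ remaining=[/ id ) + id $]
Step 5: shift /. Stack=[( T /] ptr=3 lookahead=id remaining=[id ) + id $]

Answer: shift /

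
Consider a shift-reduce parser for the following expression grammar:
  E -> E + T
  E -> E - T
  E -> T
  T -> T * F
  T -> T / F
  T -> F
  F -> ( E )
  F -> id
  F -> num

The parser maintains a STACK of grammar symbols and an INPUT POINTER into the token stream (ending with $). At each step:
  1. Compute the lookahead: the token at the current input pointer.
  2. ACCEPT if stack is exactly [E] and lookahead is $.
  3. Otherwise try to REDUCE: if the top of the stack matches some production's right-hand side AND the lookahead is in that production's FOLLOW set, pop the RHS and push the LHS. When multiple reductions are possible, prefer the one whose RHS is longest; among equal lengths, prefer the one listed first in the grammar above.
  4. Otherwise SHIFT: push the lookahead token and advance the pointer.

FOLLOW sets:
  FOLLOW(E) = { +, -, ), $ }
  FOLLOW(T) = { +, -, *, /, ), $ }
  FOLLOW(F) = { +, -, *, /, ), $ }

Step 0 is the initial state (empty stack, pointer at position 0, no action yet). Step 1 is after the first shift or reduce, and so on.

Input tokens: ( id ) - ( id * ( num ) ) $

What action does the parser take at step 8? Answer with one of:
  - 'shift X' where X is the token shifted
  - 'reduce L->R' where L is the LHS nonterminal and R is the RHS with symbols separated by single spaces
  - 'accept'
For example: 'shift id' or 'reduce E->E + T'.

Answer: reduce T->F

Derivation:
Step 1: shift (. Stack=[(] ptr=1 lookahead=id remaining=[id ) - ( id * ( num ) ) $]
Step 2: shift id. Stack=[( id] ptr=2 lookahead=) remaining=[) - ( id * ( num ) ) $]
Step 3: reduce F->id. Stack=[( F] ptr=2 lookahead=) remaining=[) - ( id * ( num ) ) $]
Step 4: reduce T->F. Stack=[( T] ptr=2 lookahead=) remaining=[) - ( id * ( num ) ) $]
Step 5: reduce E->T. Stack=[( E] ptr=2 lookahead=) remaining=[) - ( id * ( num ) ) $]
Step 6: shift ). Stack=[( E )] ptr=3 lookahead=- remaining=[- ( id * ( num ) ) $]
Step 7: reduce F->( E ). Stack=[F] ptr=3 lookahead=- remaining=[- ( id * ( num ) ) $]
Step 8: reduce T->F. Stack=[T] ptr=3 lookahead=- remaining=[- ( id * ( num ) ) $]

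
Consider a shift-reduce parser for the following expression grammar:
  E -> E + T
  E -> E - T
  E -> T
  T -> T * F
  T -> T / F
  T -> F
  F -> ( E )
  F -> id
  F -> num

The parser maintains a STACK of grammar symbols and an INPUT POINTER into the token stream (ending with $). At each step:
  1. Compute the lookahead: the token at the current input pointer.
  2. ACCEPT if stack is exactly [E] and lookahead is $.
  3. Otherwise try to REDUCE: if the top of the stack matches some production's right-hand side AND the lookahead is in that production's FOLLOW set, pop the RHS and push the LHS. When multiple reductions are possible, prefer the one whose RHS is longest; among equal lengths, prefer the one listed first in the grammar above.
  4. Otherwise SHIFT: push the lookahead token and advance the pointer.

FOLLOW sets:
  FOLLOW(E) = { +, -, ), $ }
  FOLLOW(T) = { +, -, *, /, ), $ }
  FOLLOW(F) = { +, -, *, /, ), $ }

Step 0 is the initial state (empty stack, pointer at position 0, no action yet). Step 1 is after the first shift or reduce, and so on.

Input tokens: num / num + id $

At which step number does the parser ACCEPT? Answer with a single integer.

Answer: 14

Derivation:
Step 1: shift num. Stack=[num] ptr=1 lookahead=/ remaining=[/ num + id $]
Step 2: reduce F->num. Stack=[F] ptr=1 lookahead=/ remaining=[/ num + id $]
Step 3: reduce T->F. Stack=[T] ptr=1 lookahead=/ remaining=[/ num + id $]
Step 4: shift /. Stack=[T /] ptr=2 lookahead=num remaining=[num + id $]
Step 5: shift num. Stack=[T / num] ptr=3 lookahead=+ remaining=[+ id $]
Step 6: reduce F->num. Stack=[T / F] ptr=3 lookahead=+ remaining=[+ id $]
Step 7: reduce T->T / F. Stack=[T] ptr=3 lookahead=+ remaining=[+ id $]
Step 8: reduce E->T. Stack=[E] ptr=3 lookahead=+ remaining=[+ id $]
Step 9: shift +. Stack=[E +] ptr=4 lookahead=id remaining=[id $]
Step 10: shift id. Stack=[E + id] ptr=5 lookahead=$ remaining=[$]
Step 11: reduce F->id. Stack=[E + F] ptr=5 lookahead=$ remaining=[$]
Step 12: reduce T->F. Stack=[E + T] ptr=5 lookahead=$ remaining=[$]
Step 13: reduce E->E + T. Stack=[E] ptr=5 lookahead=$ remaining=[$]
Step 14: accept. Stack=[E] ptr=5 lookahead=$ remaining=[$]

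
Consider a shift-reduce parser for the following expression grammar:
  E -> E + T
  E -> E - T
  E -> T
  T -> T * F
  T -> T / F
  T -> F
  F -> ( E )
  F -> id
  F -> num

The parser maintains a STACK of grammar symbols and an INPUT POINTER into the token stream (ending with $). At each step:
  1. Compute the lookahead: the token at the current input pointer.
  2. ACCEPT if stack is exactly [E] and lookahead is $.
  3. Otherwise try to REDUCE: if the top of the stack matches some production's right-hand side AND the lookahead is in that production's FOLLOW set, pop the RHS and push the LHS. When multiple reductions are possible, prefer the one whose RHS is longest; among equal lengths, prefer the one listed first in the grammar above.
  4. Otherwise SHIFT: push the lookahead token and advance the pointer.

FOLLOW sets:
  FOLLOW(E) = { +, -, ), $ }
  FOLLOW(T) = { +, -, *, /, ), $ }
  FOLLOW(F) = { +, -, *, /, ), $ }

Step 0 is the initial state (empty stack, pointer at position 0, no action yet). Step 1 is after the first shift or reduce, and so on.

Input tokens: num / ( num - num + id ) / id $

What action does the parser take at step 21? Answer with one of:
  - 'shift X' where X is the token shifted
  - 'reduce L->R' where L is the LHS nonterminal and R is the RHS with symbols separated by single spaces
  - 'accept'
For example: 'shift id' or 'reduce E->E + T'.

Step 1: shift num. Stack=[num] ptr=1 lookahead=/ remaining=[/ ( num - num + id ) / id $]
Step 2: reduce F->num. Stack=[F] ptr=1 lookahead=/ remaining=[/ ( num - num + id ) / id $]
Step 3: reduce T->F. Stack=[T] ptr=1 lookahead=/ remaining=[/ ( num - num + id ) / id $]
Step 4: shift /. Stack=[T /] ptr=2 lookahead=( remaining=[( num - num + id ) / id $]
Step 5: shift (. Stack=[T / (] ptr=3 lookahead=num remaining=[num - num + id ) / id $]
Step 6: shift num. Stack=[T / ( num] ptr=4 lookahead=- remaining=[- num + id ) / id $]
Step 7: reduce F->num. Stack=[T / ( F] ptr=4 lookahead=- remaining=[- num + id ) / id $]
Step 8: reduce T->F. Stack=[T / ( T] ptr=4 lookahead=- remaining=[- num + id ) / id $]
Step 9: reduce E->T. Stack=[T / ( E] ptr=4 lookahead=- remaining=[- num + id ) / id $]
Step 10: shift -. Stack=[T / ( E -] ptr=5 lookahead=num remaining=[num + id ) / id $]
Step 11: shift num. Stack=[T / ( E - num] ptr=6 lookahead=+ remaining=[+ id ) / id $]
Step 12: reduce F->num. Stack=[T / ( E - F] ptr=6 lookahead=+ remaining=[+ id ) / id $]
Step 13: reduce T->F. Stack=[T / ( E - T] ptr=6 lookahead=+ remaining=[+ id ) / id $]
Step 14: reduce E->E - T. Stack=[T / ( E] ptr=6 lookahead=+ remaining=[+ id ) / id $]
Step 15: shift +. Stack=[T / ( E +] ptr=7 lookahead=id remaining=[id ) / id $]
Step 16: shift id. Stack=[T / ( E + id] ptr=8 lookahead=) remaining=[) / id $]
Step 17: reduce F->id. Stack=[T / ( E + F] ptr=8 lookahead=) remaining=[) / id $]
Step 18: reduce T->F. Stack=[T / ( E + T] ptr=8 lookahead=) remaining=[) / id $]
Step 19: reduce E->E + T. Stack=[T / ( E] ptr=8 lookahead=) remaining=[) / id $]
Step 20: shift ). Stack=[T / ( E )] ptr=9 lookahead=/ remaining=[/ id $]
Step 21: reduce F->( E ). Stack=[T / F] ptr=9 lookahead=/ remaining=[/ id $]

Answer: reduce F->( E )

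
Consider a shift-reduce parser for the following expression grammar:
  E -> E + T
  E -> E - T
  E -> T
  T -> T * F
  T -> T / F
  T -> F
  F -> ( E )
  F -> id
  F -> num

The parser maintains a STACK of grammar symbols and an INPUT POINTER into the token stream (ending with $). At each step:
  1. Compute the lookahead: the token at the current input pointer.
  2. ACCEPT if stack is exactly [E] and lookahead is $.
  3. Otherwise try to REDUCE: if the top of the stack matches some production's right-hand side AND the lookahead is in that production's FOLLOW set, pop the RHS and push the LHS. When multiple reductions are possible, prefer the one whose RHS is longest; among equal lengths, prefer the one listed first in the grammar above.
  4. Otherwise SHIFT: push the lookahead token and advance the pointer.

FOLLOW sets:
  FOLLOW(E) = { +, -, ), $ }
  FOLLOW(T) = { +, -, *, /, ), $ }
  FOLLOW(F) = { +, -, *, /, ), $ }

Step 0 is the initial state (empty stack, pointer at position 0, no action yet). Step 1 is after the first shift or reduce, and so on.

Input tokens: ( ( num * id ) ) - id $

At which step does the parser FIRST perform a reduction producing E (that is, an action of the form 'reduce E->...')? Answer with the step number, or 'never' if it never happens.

Step 1: shift (. Stack=[(] ptr=1 lookahead=( remaining=[( num * id ) ) - id $]
Step 2: shift (. Stack=[( (] ptr=2 lookahead=num remaining=[num * id ) ) - id $]
Step 3: shift num. Stack=[( ( num] ptr=3 lookahead=* remaining=[* id ) ) - id $]
Step 4: reduce F->num. Stack=[( ( F] ptr=3 lookahead=* remaining=[* id ) ) - id $]
Step 5: reduce T->F. Stack=[( ( T] ptr=3 lookahead=* remaining=[* id ) ) - id $]
Step 6: shift *. Stack=[( ( T *] ptr=4 lookahead=id remaining=[id ) ) - id $]
Step 7: shift id. Stack=[( ( T * id] ptr=5 lookahead=) remaining=[) ) - id $]
Step 8: reduce F->id. Stack=[( ( T * F] ptr=5 lookahead=) remaining=[) ) - id $]
Step 9: reduce T->T * F. Stack=[( ( T] ptr=5 lookahead=) remaining=[) ) - id $]
Step 10: reduce E->T. Stack=[( ( E] ptr=5 lookahead=) remaining=[) ) - id $]

Answer: 10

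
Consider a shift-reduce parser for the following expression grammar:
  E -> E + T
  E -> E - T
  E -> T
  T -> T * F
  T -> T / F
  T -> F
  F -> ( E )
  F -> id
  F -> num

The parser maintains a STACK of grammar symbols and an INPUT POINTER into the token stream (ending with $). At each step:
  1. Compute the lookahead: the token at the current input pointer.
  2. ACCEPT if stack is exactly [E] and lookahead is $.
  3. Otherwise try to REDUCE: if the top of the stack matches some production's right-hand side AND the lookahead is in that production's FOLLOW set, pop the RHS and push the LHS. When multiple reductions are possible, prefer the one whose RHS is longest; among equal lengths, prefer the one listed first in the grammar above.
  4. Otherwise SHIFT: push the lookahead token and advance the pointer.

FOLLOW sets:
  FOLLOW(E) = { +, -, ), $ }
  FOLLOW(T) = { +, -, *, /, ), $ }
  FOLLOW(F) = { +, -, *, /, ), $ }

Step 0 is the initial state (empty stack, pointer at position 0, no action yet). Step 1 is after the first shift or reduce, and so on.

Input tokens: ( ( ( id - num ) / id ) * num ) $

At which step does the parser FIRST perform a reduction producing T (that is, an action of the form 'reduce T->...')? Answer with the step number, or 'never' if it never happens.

Step 1: shift (. Stack=[(] ptr=1 lookahead=( remaining=[( ( id - num ) / id ) * num ) $]
Step 2: shift (. Stack=[( (] ptr=2 lookahead=( remaining=[( id - num ) / id ) * num ) $]
Step 3: shift (. Stack=[( ( (] ptr=3 lookahead=id remaining=[id - num ) / id ) * num ) $]
Step 4: shift id. Stack=[( ( ( id] ptr=4 lookahead=- remaining=[- num ) / id ) * num ) $]
Step 5: reduce F->id. Stack=[( ( ( F] ptr=4 lookahead=- remaining=[- num ) / id ) * num ) $]
Step 6: reduce T->F. Stack=[( ( ( T] ptr=4 lookahead=- remaining=[- num ) / id ) * num ) $]

Answer: 6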